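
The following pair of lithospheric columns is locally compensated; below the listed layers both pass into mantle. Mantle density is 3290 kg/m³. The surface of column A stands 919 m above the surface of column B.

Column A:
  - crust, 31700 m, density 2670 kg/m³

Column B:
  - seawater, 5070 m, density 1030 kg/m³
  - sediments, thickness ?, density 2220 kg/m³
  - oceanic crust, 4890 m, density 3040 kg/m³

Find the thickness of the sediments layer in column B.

3690 m

Take the compensation level at the base of the deeper column (depth z_c below the surface of column A) and equate Σ ρ_i t_i down to z_c; mantle fills any gap and the z_c terms cancel.
Column A: 31700×2670 + (z_c − 31700)×3290
Column B: 919×0 + 5070×1030 + x×2220 + 4890×3040 + (z_c − 919 − 9960 − x)×3290
The z_c×3290 term appears on both sides and cancels. Collect the known terms of each column as K = Σ(ρt)_known − 3290 × (depth of known layers): K_A = 84639000 − 3290×31700 = −19654000; K_B = 20087700 − 3290×(919 + 9960) = −15704210.
Balance: K_A = K_B − x×(3290 − 2220), so x = (K_B − K_A)/(3290 − 2220) = 3949790/1070 = 3690 m.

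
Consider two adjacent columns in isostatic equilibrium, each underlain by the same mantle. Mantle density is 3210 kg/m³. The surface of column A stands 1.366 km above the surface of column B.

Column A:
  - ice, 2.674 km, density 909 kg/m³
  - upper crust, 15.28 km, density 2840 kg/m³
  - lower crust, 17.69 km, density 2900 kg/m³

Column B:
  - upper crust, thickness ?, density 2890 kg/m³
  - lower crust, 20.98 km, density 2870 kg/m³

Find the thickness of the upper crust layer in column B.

Take the compensation level at the base of the deeper column (depth z_c below the surface of column A) and equate Σ ρ_i t_i down to z_c; mantle fills any gap and the z_c terms cancel.
Column A: 2.674×909 + 15.28×2840 + 17.69×2900 + (z_c − 35.644)×3210
Column B: 1.366×0 + x×2890 + 20.98×2870 + (z_c − 1.366 − 20.98 − x)×3210
The z_c×3210 term appears on both sides and cancels. Collect the known terms of each column as K = Σ(ρt)_known − 3210 × (depth of known layers): K_A = 97126.866 − 3210×35.644 = −17290.374; K_B = 60212.6 − 3210×(1.366 + 20.98) = −11518.06.
Balance: K_A = K_B − x×(3210 − 2890), so x = (K_B − K_A)/(3210 − 2890) = 5772.31/320 = 18 km.

18 km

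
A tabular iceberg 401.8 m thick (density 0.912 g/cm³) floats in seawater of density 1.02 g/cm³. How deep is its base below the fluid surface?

Draft d = t ρ_obj/ρ_fluid = 401.8 m × 0.912/1.02 = 359 m.

359 m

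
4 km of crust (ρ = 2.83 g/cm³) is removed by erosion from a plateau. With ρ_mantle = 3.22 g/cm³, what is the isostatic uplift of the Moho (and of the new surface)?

Unloading: uplift u = e ρ_c/ρ_m = 4 km × 2.83/3.22 = 3.52 km.

3.52 km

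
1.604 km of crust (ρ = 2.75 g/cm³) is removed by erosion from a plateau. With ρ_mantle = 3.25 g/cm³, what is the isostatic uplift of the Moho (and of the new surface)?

Unloading: uplift u = e ρ_c/ρ_m = 1.604 km × 2.75/3.25 = 1.36 km.

1.36 km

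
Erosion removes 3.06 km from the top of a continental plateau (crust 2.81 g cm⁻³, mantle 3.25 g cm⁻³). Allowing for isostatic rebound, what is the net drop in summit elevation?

Rebound u = e ρ_c/ρ_m = 3.06 km × 2.81/3.25 = 2.646 km.
Net surface drop = e − u = 3.06 km − 2.646 km = e (ρ_m − ρ_c)/ρ_m = 0.414 km.

0.414 km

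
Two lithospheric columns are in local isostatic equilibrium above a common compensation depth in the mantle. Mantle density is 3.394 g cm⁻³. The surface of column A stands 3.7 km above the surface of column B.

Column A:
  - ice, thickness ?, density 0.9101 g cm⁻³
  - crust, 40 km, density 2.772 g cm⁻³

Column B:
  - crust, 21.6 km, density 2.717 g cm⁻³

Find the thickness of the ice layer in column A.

0.926 km

Take the compensation level at the base of the deeper column (depth z_c below the surface of column A) and equate Σ ρ_i t_i down to z_c; mantle fills any gap and the z_c terms cancel.
Column A: x×0.9101 + 40×2.772 + (z_c − 40 − x)×3.394
Column B: 3.7×0 + 21.6×2.717 + (z_c − 3.7 − 21.6)×3.394
The z_c×3.394 term appears on both sides and cancels. Collect the known terms of each column as K = Σ(ρt)_known − 3.394 × (depth of known layers): K_A = 110.88 − 3.394×40 = −24.88; K_B = 58.6872 − 3.394×(3.7 + 21.6) = −27.181.
Balance: K_A − x×(3.394 − 0.9101) = K_B, so x = (K_A − K_B)/(3.394 − 0.9101) = 2.301/2.4839 = 0.926 km.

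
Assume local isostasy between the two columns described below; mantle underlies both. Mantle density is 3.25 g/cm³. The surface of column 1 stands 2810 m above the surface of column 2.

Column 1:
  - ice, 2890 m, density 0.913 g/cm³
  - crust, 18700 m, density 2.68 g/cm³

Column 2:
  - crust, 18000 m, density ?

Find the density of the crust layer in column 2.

Take the compensation level at the base of the deeper column (depth z_c below the surface of column 1) and equate Σ ρ_i t_i down to z_c; mantle fills any gap and the z_c terms cancel.
Column 1: 2890×0.913 + 18700×2.68 + (z_c − 21590)×3.25
Column 2: 2810×0 + 18000×ρ + (z_c − 2810 − 18000)×3.25
The z_c×3.25 term appears on both sides and cancels. Collect the known terms of each column as K = Σ(ρt)_known − 3.25 × (depth of known layers): K_1 = 52754.57 − 3.25×21590 = −17412.93; K_2 = 0 − 3.25×(2810 + 18000) = −67632.5.
Balance: K_1 = K_2 + 18000×ρ, so ρ = (K_1 − K_2)/18000 = 50219.6/18000 = 2.79 g/cm³.

2.79 g/cm³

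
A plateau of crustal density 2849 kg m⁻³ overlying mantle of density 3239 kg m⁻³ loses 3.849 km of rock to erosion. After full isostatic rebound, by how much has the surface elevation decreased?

Rebound u = e ρ_c/ρ_m = 3.849 km × 2849/3239 = 3.386 km.
Net surface drop = e − u = 3.849 km − 3.386 km = e (ρ_m − ρ_c)/ρ_m = 0.463 km.

0.463 km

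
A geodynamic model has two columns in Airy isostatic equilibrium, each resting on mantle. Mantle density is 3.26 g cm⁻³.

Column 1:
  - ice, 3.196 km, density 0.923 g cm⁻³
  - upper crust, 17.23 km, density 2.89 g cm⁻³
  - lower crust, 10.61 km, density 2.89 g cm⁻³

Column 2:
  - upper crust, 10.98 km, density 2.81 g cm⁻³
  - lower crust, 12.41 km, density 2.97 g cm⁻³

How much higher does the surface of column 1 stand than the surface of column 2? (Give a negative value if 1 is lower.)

2.83 km

For any compensation level in the mantle, the mantle terms cancel and isostasy reduces to e = (Σt_1 − Σt_2) − (Σ(ρt)_1 − Σ(ρt)_2) / ρ_m.
Σt_1 = 31.036 km; Σt_2 = 23.39 km; Σ(ρt)_1 = 83.407508; Σ(ρt)_2 = 67.7115 (in km·g cm⁻³).
e = (31.036 − 23.39) − (83.407508 − 67.7115) / 3.26 = 2.83 km.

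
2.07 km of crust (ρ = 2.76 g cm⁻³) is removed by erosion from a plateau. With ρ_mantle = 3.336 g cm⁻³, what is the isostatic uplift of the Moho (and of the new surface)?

Unloading: uplift u = e ρ_c/ρ_m = 2.07 km × 2.76/3.336 = 1.71 km.

1.71 km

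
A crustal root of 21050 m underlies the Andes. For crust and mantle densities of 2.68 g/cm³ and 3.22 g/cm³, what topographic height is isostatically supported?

Balancing pressure at the compensation depth: ρ_c h = (ρ_m − ρ_c) r.
h = r (ρ_m − ρ_c) / ρ_c = 21050 m × (3.22 − 2.68) / 2.68 = 4240 m.

4240 m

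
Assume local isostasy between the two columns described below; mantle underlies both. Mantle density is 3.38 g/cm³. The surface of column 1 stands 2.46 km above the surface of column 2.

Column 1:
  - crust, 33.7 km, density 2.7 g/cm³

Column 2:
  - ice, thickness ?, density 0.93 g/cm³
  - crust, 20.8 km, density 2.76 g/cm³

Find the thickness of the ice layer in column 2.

0.696 km

Take the compensation level at the base of the deeper column (depth z_c below the surface of column 1) and equate Σ ρ_i t_i down to z_c; mantle fills any gap and the z_c terms cancel.
Column 1: 33.7×2.7 + (z_c − 33.7)×3.38
Column 2: 2.46×0 + x×0.93 + 20.8×2.76 + (z_c − 2.46 − 20.8 − x)×3.38
The z_c×3.38 term appears on both sides and cancels. Collect the known terms of each column as K = Σ(ρt)_known − 3.38 × (depth of known layers): K_1 = 90.99 − 3.38×33.7 = −22.916; K_2 = 57.408 − 3.38×(2.46 + 20.8) = −21.2108.
Balance: K_1 = K_2 − x×(3.38 − 0.93), so x = (K_2 − K_1)/(3.38 − 0.93) = 1.7052/2.45 = 0.696 km.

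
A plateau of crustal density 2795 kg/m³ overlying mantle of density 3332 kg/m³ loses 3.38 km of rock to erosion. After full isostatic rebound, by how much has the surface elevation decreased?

0.545 km

Rebound u = e ρ_c/ρ_m = 3.38 km × 2795/3332 = 2.835 km.
Net surface drop = e − u = 3.38 km − 2.835 km = e (ρ_m − ρ_c)/ρ_m = 0.545 km.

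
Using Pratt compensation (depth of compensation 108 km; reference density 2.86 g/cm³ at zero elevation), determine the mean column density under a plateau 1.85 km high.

2.81 g/cm³

Pratt balance: ρ_ref D = ρ (D + h).
ρ = ρ_ref D/(D + h) = 2.86 × 108 km/(108 km + 1.85 km) = 2.81 g/cm³.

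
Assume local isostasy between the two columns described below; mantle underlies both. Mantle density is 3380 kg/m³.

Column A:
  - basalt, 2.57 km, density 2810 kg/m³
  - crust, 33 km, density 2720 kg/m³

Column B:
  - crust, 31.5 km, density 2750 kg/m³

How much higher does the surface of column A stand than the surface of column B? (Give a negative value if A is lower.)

1.01 km

For any compensation level in the mantle, the mantle terms cancel and isostasy reduces to e = (Σt_A − Σt_B) − (Σ(ρt)_A − Σ(ρt)_B) / ρ_m.
Σt_A = 35.57 km; Σt_B = 31.5 km; Σ(ρt)_A = 96981.7; Σ(ρt)_B = 86625 (in km·kg/m³).
e = (35.57 − 31.5) − (96981.7 − 86625) / 3380 = 1.01 km.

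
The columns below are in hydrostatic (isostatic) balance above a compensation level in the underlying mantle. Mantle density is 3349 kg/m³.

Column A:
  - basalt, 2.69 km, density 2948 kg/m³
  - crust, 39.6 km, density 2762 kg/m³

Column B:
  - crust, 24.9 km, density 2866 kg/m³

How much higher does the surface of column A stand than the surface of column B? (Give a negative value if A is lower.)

3.67 km

For any compensation level in the mantle, the mantle terms cancel and isostasy reduces to e = (Σt_A − Σt_B) − (Σ(ρt)_A − Σ(ρt)_B) / ρ_m.
Σt_A = 42.29 km; Σt_B = 24.9 km; Σ(ρt)_A = 117305.32; Σ(ρt)_B = 71363.4 (in km·kg/m³).
e = (42.29 − 24.9) − (117305.32 − 71363.4) / 3349 = 3.67 km.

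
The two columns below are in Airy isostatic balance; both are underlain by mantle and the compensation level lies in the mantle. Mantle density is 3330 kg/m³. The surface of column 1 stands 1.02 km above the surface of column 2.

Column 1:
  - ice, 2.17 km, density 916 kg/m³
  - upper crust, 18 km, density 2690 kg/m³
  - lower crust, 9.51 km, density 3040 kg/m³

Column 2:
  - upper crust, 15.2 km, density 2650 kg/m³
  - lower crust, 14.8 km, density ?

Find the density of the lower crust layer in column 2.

Take the compensation level at the base of the deeper column (depth z_c below the surface of column 1) and equate Σ ρ_i t_i down to z_c; mantle fills any gap and the z_c terms cancel.
Column 1: 2.17×916 + 18×2690 + 9.51×3040 + (z_c − 29.68)×3330
Column 2: 1.02×0 + 15.2×2650 + 14.8×ρ + (z_c − 1.02 − 30)×3330
The z_c×3330 term appears on both sides and cancels. Collect the known terms of each column as K = Σ(ρt)_known − 3330 × (depth of known layers): K_1 = 79318.12 − 3330×29.68 = −19516.28; K_2 = 40280 − 3330×(1.02 + 30) = −63016.6.
Balance: K_1 = K_2 + 14.8×ρ, so ρ = (K_1 − K_2)/14.8 = 43500.3/14.8 = 2940 kg/m³.

2940 kg/m³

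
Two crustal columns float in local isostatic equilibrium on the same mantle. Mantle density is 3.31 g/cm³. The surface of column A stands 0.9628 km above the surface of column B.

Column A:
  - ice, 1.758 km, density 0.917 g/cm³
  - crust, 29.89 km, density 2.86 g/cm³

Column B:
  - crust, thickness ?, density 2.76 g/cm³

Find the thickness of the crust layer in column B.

Take the compensation level at the base of the deeper column (depth z_c below the surface of column A) and equate Σ ρ_i t_i down to z_c; mantle fills any gap and the z_c terms cancel.
Column A: 1.758×0.917 + 29.89×2.86 + (z_c − 31.648)×3.31
Column B: 0.9628×0 + x×2.76 + (z_c − 0.9628 − 0 − x)×3.31
The z_c×3.31 term appears on both sides and cancels. Collect the known terms of each column as K = Σ(ρt)_known − 3.31 × (depth of known layers): K_A = 87.097486 − 3.31×31.648 = −17.657394; K_B = 0 − 3.31×(0.9628 + 0) = −3.186868.
Balance: K_A = K_B − x×(3.31 − 2.76), so x = (K_B − K_A)/(3.31 − 2.76) = 14.4705/0.55 = 26.3 km.

26.3 km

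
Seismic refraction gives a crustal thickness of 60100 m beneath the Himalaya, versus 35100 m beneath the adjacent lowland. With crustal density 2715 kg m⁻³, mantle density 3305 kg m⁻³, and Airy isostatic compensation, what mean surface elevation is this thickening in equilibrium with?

Excess crust Δ = 60100 m − 35100 m = 25000 m, split between elevation h and root r with h + r = Δ.
Airy balance ρ_c h = (ρ_m − ρ_c) r gives r = h ρ_c/(ρ_m − ρ_c), so h (1 + ρ_c/(ρ_m − ρ_c)) = Δ, i.e. h = Δ (ρ_m − ρ_c)/ρ_m.
h = 25000 m × 590/3305 = 4460 m.

4460 m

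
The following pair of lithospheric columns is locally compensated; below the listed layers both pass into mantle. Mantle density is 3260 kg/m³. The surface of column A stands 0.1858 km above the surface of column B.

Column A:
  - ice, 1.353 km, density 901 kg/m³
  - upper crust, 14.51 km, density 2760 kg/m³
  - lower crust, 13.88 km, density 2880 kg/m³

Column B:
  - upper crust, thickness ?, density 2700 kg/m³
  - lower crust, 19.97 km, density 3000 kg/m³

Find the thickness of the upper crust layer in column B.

Take the compensation level at the base of the deeper column (depth z_c below the surface of column A) and equate Σ ρ_i t_i down to z_c; mantle fills any gap and the z_c terms cancel.
Column A: 1.353×901 + 14.51×2760 + 13.88×2880 + (z_c − 29.743)×3260
Column B: 0.1858×0 + x×2700 + 19.97×3000 + (z_c − 0.1858 − 19.97 − x)×3260
The z_c×3260 term appears on both sides and cancels. Collect the known terms of each column as K = Σ(ρt)_known − 3260 × (depth of known layers): K_A = 81241.053 − 3260×29.743 = −15721.127; K_B = 59910 − 3260×(0.1858 + 19.97) = −5797.908.
Balance: K_A = K_B − x×(3260 − 2700), so x = (K_B − K_A)/(3260 − 2700) = 9923.22/560 = 17.7 km.

17.7 km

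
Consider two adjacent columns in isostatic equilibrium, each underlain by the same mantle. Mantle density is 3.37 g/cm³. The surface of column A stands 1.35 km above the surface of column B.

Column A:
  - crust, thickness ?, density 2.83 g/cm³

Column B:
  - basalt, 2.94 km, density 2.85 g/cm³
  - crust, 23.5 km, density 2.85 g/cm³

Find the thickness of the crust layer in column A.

33.9 km

Take the compensation level at the base of the deeper column (depth z_c below the surface of column A) and equate Σ ρ_i t_i down to z_c; mantle fills any gap and the z_c terms cancel.
Column A: x×2.83 + (z_c − 0 − x)×3.37
Column B: 1.35×0 + 2.94×2.85 + 23.5×2.85 + (z_c − 1.35 − 26.44)×3.37
The z_c×3.37 term appears on both sides and cancels. Collect the known terms of each column as K = Σ(ρt)_known − 3.37 × (depth of known layers): K_A = 0 − 3.37×0 = 0; K_B = 75.354 − 3.37×(1.35 + 26.44) = −18.2983.
Balance: K_A − x×(3.37 − 2.83) = K_B, so x = (K_A − K_B)/(3.37 − 2.83) = 18.2983/0.54 = 33.9 km.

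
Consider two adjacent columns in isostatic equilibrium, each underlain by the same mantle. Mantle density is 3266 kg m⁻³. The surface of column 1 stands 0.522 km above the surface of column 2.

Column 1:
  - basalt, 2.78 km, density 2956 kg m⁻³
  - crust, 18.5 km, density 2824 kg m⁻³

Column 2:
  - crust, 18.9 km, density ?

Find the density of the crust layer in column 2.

2880 kg m⁻³

Take the compensation level at the base of the deeper column (depth z_c below the surface of column 1) and equate Σ ρ_i t_i down to z_c; mantle fills any gap and the z_c terms cancel.
Column 1: 2.78×2956 + 18.5×2824 + (z_c − 21.28)×3266
Column 2: 0.522×0 + 18.9×ρ + (z_c − 0.522 − 18.9)×3266
The z_c×3266 term appears on both sides and cancels. Collect the known terms of each column as K = Σ(ρt)_known − 3266 × (depth of known layers): K_1 = 60461.68 − 3266×21.28 = −9038.8; K_2 = 0 − 3266×(0.522 + 18.9) = −63432.252.
Balance: K_1 = K_2 + 18.9×ρ, so ρ = (K_1 − K_2)/18.9 = 54393.5/18.9 = 2880 kg m⁻³.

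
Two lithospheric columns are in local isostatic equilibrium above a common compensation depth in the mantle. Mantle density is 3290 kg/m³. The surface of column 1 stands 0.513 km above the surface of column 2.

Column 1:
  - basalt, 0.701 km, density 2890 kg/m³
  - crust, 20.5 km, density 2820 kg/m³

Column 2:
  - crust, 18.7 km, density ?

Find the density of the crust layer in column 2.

Take the compensation level at the base of the deeper column (depth z_c below the surface of column 1) and equate Σ ρ_i t_i down to z_c; mantle fills any gap and the z_c terms cancel.
Column 1: 0.701×2890 + 20.5×2820 + (z_c − 21.201)×3290
Column 2: 0.513×0 + 18.7×ρ + (z_c − 0.513 − 18.7)×3290
The z_c×3290 term appears on both sides and cancels. Collect the known terms of each column as K = Σ(ρt)_known − 3290 × (depth of known layers): K_1 = 59835.89 − 3290×21.201 = −9915.4; K_2 = 0 − 3290×(0.513 + 18.7) = −63210.77.
Balance: K_1 = K_2 + 18.7×ρ, so ρ = (K_1 − K_2)/18.7 = 53295.4/18.7 = 2850 kg/m³.

2850 kg/m³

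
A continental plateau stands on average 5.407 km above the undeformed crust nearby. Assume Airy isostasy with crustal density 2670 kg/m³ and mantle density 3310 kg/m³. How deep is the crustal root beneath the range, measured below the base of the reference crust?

22.6 km

By Archimedes' principle applied to the lithosphere: the weight of the topography is balanced by the buoyancy of the root, ρ_c h = (ρ_m − ρ_c) r.
r = h · ρ_c / (ρ_m − ρ_c) = 5.407 km × 2670 / (3310 − 2670) = 22.6 km.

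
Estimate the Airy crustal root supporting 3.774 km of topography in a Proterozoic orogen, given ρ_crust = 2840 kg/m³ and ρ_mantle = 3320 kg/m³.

In Airy isostatic equilibrium: the weight of the topography is balanced by the buoyancy of the root, ρ_c h = (ρ_m − ρ_c) r.
r = h · ρ_c / (ρ_m − ρ_c) = 3.774 km × 2840 / (3320 − 2840) = 22.3 km.

22.3 km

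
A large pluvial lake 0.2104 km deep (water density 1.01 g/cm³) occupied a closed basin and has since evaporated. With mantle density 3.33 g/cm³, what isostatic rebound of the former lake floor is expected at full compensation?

u = d ρ_w/ρ_m = 0.2104 km × 1.01/3.33 = 0.0638 km.

0.0638 km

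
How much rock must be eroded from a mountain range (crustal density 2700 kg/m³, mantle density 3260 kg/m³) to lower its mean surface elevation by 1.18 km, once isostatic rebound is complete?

Net drop Δ = e − u = e − e ρ_c/ρ_m = e (ρ_m − ρ_c)/ρ_m.
e = Δ ρ_m/(ρ_m − ρ_c) = 1.18 km × 3260/560 = 6.87 km.

6.87 km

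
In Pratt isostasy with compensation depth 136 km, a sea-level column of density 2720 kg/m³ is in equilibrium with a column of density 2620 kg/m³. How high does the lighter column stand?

ρ_ref D = ρ (D + h) → h = D (ρ_ref − ρ)/ρ.
h = 136 km × (2720 − 2620)/2620 = 5.19 km.

5.19 km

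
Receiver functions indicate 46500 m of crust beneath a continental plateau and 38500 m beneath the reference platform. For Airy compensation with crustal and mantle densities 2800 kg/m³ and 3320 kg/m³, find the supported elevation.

Excess crust Δ = 46500 m − 38500 m = 8000 m, split between elevation h and root r with h + r = Δ.
Airy balance ρ_c h = (ρ_m − ρ_c) r gives r = h ρ_c/(ρ_m − ρ_c), so h (1 + ρ_c/(ρ_m − ρ_c)) = Δ, i.e. h = Δ (ρ_m − ρ_c)/ρ_m.
h = 8000 m × 520/3320 = 1250 m.

1250 m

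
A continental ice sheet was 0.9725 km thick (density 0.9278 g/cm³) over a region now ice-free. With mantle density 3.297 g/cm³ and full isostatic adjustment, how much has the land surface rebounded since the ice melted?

Removing the load lets mantle flow back in; uplift u satisfies ρ_ice t = ρ_m u.
u = t ρ_ice/ρ_m = 0.9725 km × 0.9278/3.297 = 0.274 km.

0.274 km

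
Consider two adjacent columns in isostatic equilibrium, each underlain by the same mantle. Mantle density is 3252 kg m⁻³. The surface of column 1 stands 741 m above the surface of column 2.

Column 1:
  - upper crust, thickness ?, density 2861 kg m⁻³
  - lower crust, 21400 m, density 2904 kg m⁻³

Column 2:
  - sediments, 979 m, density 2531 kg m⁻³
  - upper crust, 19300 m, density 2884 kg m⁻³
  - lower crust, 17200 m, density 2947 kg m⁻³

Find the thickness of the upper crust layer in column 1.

20500 m

Take the compensation level at the base of the deeper column (depth z_c below the surface of column 1) and equate Σ ρ_i t_i down to z_c; mantle fills any gap and the z_c terms cancel.
Column 1: x×2861 + 21400×2904 + (z_c − 21400 − x)×3252
Column 2: 741×0 + 979×2531 + 19300×2884 + 17200×2947 + (z_c − 741 − 37479)×3252
The z_c×3252 term appears on both sides and cancels. Collect the known terms of each column as K = Σ(ρt)_known − 3252 × (depth of known layers): K_1 = 62145600 − 3252×21400 = −7447200; K_2 = 108827449 − 3252×(741 + 37479) = −15463991.
Balance: K_1 − x×(3252 − 2861) = K_2, so x = (K_1 − K_2)/(3252 − 2861) = 8016790/391 = 20500 m.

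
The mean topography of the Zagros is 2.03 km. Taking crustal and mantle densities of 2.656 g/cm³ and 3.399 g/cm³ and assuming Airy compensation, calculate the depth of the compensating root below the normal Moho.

Balancing pressure at the compensation depth: the weight of the topography is balanced by the buoyancy of the root, ρ_c h = (ρ_m − ρ_c) r.
r = h · ρ_c / (ρ_m − ρ_c) = 2.03 km × 2.656 / (3.399 − 2.656) = 7.26 km.

7.26 km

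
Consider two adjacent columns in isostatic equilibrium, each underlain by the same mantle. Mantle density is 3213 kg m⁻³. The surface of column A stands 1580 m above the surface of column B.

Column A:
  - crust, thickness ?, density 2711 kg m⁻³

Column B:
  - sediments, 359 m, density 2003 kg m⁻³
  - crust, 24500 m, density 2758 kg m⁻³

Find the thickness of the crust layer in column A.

33200 m

Take the compensation level at the base of the deeper column (depth z_c below the surface of column A) and equate Σ ρ_i t_i down to z_c; mantle fills any gap and the z_c terms cancel.
Column A: x×2711 + (z_c − 0 − x)×3213
Column B: 1580×0 + 359×2003 + 24500×2758 + (z_c − 1580 − 24859)×3213
The z_c×3213 term appears on both sides and cancels. Collect the known terms of each column as K = Σ(ρt)_known − 3213 × (depth of known layers): K_A = 0 − 3213×0 = 0; K_B = 68290077 − 3213×(1580 + 24859) = −16658430.
Balance: K_A − x×(3213 − 2711) = K_B, so x = (K_A − K_B)/(3213 − 2711) = 16658400/502 = 33200 m.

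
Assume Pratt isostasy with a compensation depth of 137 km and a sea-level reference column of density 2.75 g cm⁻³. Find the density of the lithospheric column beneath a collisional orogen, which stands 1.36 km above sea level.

Pratt balance: ρ_ref D = ρ (D + h).
ρ = ρ_ref D/(D + h) = 2.75 × 137 km/(137 km + 1.36 km) = 2.72 g cm⁻³.

2.72 g cm⁻³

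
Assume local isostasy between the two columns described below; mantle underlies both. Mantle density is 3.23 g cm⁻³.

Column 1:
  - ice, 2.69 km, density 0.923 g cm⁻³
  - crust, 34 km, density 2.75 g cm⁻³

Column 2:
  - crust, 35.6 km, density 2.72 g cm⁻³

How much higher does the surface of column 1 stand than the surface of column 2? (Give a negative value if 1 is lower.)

For any compensation level in the mantle, the mantle terms cancel and isostasy reduces to e = (Σt_1 − Σt_2) − (Σ(ρt)_1 − Σ(ρt)_2) / ρ_m.
Σt_1 = 36.69 km; Σt_2 = 35.6 km; Σ(ρt)_1 = 95.98287; Σ(ρt)_2 = 96.832 (in km·g cm⁻³).
e = (36.69 − 35.6) − (95.98287 − 96.832) / 3.23 = 1.35 km.

1.35 km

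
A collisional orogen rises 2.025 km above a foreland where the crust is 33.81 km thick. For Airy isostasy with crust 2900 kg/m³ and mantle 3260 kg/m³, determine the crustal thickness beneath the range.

Root depth r = h ρ_c / (ρ_m − ρ_c) = 2.025 km × 2900 / 360 = 16.31 km.
Total thickness = T + h + r = 33.81 km + 2.025 km + 16.31 km = 52.1 km.

52.1 km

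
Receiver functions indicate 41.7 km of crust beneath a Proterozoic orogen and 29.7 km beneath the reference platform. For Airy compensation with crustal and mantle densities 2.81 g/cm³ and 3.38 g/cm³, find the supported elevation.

Excess crust Δ = 41.7 km − 29.7 km = 12 km, split between elevation h and root r with h + r = Δ.
Airy balance ρ_c h = (ρ_m − ρ_c) r gives r = h ρ_c/(ρ_m − ρ_c), so h (1 + ρ_c/(ρ_m − ρ_c)) = Δ, i.e. h = Δ (ρ_m − ρ_c)/ρ_m.
h = 12 km × 0.57/3.38 = 2.02 km.

2.02 km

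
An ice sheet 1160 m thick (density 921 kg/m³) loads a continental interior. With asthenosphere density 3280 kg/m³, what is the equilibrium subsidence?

For local isostatic compensation: the ice load ρ_ice t is balanced by mantle displaced below, ρ_m s.
s = t ρ_ice / ρ_m = 1160 m × 921/3280 = 326 m.

326 m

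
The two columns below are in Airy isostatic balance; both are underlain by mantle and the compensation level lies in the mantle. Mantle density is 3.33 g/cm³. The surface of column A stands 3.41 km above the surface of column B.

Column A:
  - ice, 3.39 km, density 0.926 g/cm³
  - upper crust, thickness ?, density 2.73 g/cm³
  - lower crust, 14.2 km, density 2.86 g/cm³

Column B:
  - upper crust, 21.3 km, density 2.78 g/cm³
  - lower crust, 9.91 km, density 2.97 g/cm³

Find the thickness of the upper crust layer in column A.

19.7 km

Take the compensation level at the base of the deeper column (depth z_c below the surface of column A) and equate Σ ρ_i t_i down to z_c; mantle fills any gap and the z_c terms cancel.
Column A: 3.39×0.926 + x×2.73 + 14.2×2.86 + (z_c − 17.59 − x)×3.33
Column B: 3.41×0 + 21.3×2.78 + 9.91×2.97 + (z_c − 3.41 − 31.21)×3.33
The z_c×3.33 term appears on both sides and cancels. Collect the known terms of each column as K = Σ(ρt)_known − 3.33 × (depth of known layers): K_A = 43.75114 − 3.33×17.59 = −14.82356; K_B = 88.6467 − 3.33×(3.41 + 31.21) = −26.6379.
Balance: K_A − x×(3.33 − 2.73) = K_B, so x = (K_A − K_B)/(3.33 − 2.73) = 11.8143/0.6 = 19.7 km.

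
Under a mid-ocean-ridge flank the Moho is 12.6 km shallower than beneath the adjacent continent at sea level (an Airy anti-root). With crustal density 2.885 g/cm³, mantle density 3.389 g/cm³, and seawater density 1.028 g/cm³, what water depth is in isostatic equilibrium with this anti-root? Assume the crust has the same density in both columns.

Replacing a thickness d of crust by seawater at the top must be balanced by replacing crust with mantle at the base: d (ρ_c − ρ_w) = a (ρ_m − ρ_c).
d = a (ρ_m − ρ_c)/(ρ_c − ρ_w) = 12.6 km × 0.504/1.857 = 3.42 km.

3.42 km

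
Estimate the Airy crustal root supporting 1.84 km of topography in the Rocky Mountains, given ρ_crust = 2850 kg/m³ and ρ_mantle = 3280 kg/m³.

12.2 km

In Airy isostatic equilibrium: the weight of the topography is balanced by the buoyancy of the root, ρ_c h = (ρ_m − ρ_c) r.
r = h · ρ_c / (ρ_m − ρ_c) = 1.84 km × 2850 / (3280 − 2850) = 12.2 km.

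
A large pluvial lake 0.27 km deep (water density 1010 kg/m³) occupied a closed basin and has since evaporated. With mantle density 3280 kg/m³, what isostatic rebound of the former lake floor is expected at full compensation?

u = d ρ_w/ρ_m = 0.27 km × 1010/3280 = 0.0831 km.

0.0831 km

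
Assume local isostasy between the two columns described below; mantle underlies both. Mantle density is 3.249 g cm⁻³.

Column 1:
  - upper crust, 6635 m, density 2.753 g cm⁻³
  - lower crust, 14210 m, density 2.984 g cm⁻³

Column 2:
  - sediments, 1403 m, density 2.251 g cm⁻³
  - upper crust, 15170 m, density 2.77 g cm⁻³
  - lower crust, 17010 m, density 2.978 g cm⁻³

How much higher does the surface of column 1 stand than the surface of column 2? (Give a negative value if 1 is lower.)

−1910 m

For any compensation level in the mantle, the mantle terms cancel and isostasy reduces to e = (Σt_1 − Σt_2) − (Σ(ρt)_1 − Σ(ρt)_2) / ρ_m.
Σt_1 = 20845 m; Σt_2 = 33583 m; Σ(ρt)_1 = 60668.795; Σ(ρt)_2 = 95834.833 (in m·g cm⁻³).
e = (20845 − 33583) − (60668.795 − 95834.833) / 3.249 = −1910 m.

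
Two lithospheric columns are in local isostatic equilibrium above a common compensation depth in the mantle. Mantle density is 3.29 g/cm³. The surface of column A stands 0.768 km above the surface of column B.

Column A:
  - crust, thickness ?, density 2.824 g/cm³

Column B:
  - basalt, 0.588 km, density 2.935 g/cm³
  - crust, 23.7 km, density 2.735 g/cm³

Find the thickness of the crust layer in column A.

Take the compensation level at the base of the deeper column (depth z_c below the surface of column A) and equate Σ ρ_i t_i down to z_c; mantle fills any gap and the z_c terms cancel.
Column A: x×2.824 + (z_c − 0 − x)×3.29
Column B: 0.768×0 + 0.588×2.935 + 23.7×2.735 + (z_c − 0.768 − 24.288)×3.29
The z_c×3.29 term appears on both sides and cancels. Collect the known terms of each column as K = Σ(ρt)_known − 3.29 × (depth of known layers): K_A = 0 − 3.29×0 = 0; K_B = 66.54528 − 3.29×(0.768 + 24.288) = −15.88896.
Balance: K_A − x×(3.29 − 2.824) = K_B, so x = (K_A − K_B)/(3.29 − 2.824) = 15.889/0.466 = 34.1 km.

34.1 km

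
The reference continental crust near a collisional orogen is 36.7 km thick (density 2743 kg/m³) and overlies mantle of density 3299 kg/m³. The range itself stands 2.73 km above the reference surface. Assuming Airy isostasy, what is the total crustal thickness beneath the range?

52.9 km

Root depth r = h ρ_c / (ρ_m − ρ_c) = 2.73 km × 2743 / 556 = 13.47 km.
Total thickness = T + h + r = 36.7 km + 2.73 km + 13.47 km = 52.9 km.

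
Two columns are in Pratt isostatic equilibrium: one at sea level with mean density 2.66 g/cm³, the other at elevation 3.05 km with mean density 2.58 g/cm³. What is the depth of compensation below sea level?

98.4 km

ρ_ref D = ρ (D + h) → D (ρ_ref − ρ) = ρ h.
D = ρ h/(ρ_ref − ρ) = 2.58 × 3.05 km/(2.66 − 2.58) = 98.4 km.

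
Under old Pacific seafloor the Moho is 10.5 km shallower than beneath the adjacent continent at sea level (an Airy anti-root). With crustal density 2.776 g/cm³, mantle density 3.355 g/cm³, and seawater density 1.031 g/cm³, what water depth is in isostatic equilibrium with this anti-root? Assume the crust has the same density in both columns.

Replacing a thickness d of crust by seawater at the top must be balanced by replacing crust with mantle at the base: d (ρ_c − ρ_w) = a (ρ_m − ρ_c).
d = a (ρ_m − ρ_c)/(ρ_c − ρ_w) = 10.5 km × 0.579/1.745 = 3.48 km.

3.48 km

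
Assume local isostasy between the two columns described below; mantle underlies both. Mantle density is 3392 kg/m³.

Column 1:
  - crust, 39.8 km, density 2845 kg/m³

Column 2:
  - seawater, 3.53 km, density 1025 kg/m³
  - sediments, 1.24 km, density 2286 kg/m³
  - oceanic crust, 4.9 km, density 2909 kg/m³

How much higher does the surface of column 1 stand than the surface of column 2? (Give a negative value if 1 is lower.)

2.85 km

For any compensation level in the mantle, the mantle terms cancel and isostasy reduces to e = (Σt_1 − Σt_2) − (Σ(ρt)_1 − Σ(ρt)_2) / ρ_m.
Σt_1 = 39.8 km; Σt_2 = 9.67 km; Σ(ρt)_1 = 113231; Σ(ρt)_2 = 20706.99 (in km·kg/m³).
e = (39.8 − 9.67) − (113231 − 20706.99) / 3392 = 2.85 km.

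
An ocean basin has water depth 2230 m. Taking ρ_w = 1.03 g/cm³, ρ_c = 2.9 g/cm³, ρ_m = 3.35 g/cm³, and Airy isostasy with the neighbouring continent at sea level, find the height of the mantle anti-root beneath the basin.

In Airy isostatic equilibrium: replacing crust with seawater at the top is compensated by replacing crust with mantle at the base: d (ρ_c − ρ_w) = a (ρ_m − ρ_c).
a = d (ρ_c − ρ_w)/(ρ_m − ρ_c) = 2230 m × 1.87/0.45 = 9270 m.

9270 m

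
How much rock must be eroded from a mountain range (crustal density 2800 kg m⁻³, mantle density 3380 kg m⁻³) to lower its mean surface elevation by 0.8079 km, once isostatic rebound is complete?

4.71 km

Net drop Δ = e − u = e − e ρ_c/ρ_m = e (ρ_m − ρ_c)/ρ_m.
e = Δ ρ_m/(ρ_m − ρ_c) = 0.8079 km × 3380/580 = 4.71 km.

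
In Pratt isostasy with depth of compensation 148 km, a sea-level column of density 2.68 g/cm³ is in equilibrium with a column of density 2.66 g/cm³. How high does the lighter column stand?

ρ_ref D = ρ (D + h) → h = D (ρ_ref − ρ)/ρ.
h = 148 km × (2.68 − 2.66)/2.66 = 1.11 km.

1.11 km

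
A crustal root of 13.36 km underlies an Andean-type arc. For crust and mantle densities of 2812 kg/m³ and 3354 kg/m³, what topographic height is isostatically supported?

2.58 km

Isostatic balance requires: ρ_c h = (ρ_m − ρ_c) r.
h = r (ρ_m − ρ_c) / ρ_c = 13.36 km × (3354 − 2812) / 2812 = 2.58 km.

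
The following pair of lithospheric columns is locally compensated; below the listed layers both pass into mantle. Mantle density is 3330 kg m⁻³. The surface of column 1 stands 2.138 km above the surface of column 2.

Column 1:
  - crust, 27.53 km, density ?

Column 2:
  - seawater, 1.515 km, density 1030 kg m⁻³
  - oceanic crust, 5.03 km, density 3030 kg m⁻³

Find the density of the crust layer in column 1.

2890 kg m⁻³

Take the compensation level at the base of the deeper column (depth z_c below the surface of column 1) and equate Σ ρ_i t_i down to z_c; mantle fills any gap and the z_c terms cancel.
Column 1: 27.53×ρ + (z_c − 27.53)×3330
Column 2: 2.138×0 + 1.515×1030 + 5.03×3030 + (z_c − 2.138 − 6.545)×3330
The z_c×3330 term appears on both sides and cancels. Collect the known terms of each column as K = Σ(ρt)_known − 3330 × (depth of known layers): K_1 = 0 − 3330×27.53 = −91674.9; K_2 = 16801.35 − 3330×(2.138 + 6.545) = −12113.04.
Balance: K_1 + 27.53×ρ = K_2, so ρ = (K_2 − K_1)/27.53 = 79561.9/27.53 = 2890 kg m⁻³.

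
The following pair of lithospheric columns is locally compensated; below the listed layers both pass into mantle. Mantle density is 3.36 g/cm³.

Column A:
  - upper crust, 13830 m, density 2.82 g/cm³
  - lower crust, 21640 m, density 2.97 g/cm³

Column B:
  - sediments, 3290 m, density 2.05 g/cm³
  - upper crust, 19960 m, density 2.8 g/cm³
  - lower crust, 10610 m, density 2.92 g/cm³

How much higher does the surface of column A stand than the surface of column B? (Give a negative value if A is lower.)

−1260 m

For any compensation level in the mantle, the mantle terms cancel and isostasy reduces to e = (Σt_A − Σt_B) − (Σ(ρt)_A − Σ(ρt)_B) / ρ_m.
Σt_A = 35470 m; Σt_B = 33860 m; Σ(ρt)_A = 103271.4; Σ(ρt)_B = 93613.7 (in m·g/cm³).
e = (35470 − 33860) − (103271.4 − 93613.7) / 3.36 = −1260 m.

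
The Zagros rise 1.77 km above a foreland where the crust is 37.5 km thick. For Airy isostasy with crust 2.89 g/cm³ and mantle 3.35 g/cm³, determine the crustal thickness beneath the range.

Root depth r = h ρ_c / (ρ_m − ρ_c) = 1.77 km × 2.89 / 0.46 = 11.12 km.
Total thickness = T + h + r = 37.5 km + 1.77 km + 11.12 km = 50.4 km.

50.4 km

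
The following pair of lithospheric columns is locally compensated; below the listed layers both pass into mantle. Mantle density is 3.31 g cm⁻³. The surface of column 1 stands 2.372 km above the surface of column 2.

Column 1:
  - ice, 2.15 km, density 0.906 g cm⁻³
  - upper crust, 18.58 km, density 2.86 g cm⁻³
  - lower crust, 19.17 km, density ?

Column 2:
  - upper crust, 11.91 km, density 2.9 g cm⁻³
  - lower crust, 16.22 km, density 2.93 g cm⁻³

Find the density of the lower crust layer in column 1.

Take the compensation level at the base of the deeper column (depth z_c below the surface of column 1) and equate Σ ρ_i t_i down to z_c; mantle fills any gap and the z_c terms cancel.
Column 1: 2.15×0.906 + 18.58×2.86 + 19.17×ρ + (z_c − 39.9)×3.31
Column 2: 2.372×0 + 11.91×2.9 + 16.22×2.93 + (z_c − 2.372 − 28.13)×3.31
The z_c×3.31 term appears on both sides and cancels. Collect the known terms of each column as K = Σ(ρt)_known − 3.31 × (depth of known layers): K_1 = 55.0867 − 3.31×39.9 = −76.9823; K_2 = 82.0636 − 3.31×(2.372 + 28.13) = −18.89802.
Balance: K_1 + 19.17×ρ = K_2, so ρ = (K_2 − K_1)/19.17 = 58.0843/19.17 = 3.03 g cm⁻³.

3.03 g cm⁻³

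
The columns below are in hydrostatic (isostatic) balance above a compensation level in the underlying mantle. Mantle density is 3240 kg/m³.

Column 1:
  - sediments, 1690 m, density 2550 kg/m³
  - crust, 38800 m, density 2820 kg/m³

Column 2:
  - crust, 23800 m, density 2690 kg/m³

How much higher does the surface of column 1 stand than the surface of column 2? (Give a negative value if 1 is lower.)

1350 m

For any compensation level in the mantle, the mantle terms cancel and isostasy reduces to e = (Σt_1 − Σt_2) − (Σ(ρt)_1 − Σ(ρt)_2) / ρ_m.
Σt_1 = 40490 m; Σt_2 = 23800 m; Σ(ρt)_1 = 113725500; Σ(ρt)_2 = 64022000 (in m·kg/m³).
e = (40490 − 23800) − (113725500 − 64022000) / 3240 = 1350 m.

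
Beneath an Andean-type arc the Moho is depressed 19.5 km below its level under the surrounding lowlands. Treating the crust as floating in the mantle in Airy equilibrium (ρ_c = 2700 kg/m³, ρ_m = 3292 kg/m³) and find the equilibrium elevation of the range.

In Airy isostatic equilibrium: ρ_c h = (ρ_m − ρ_c) r.
h = r (ρ_m − ρ_c) / ρ_c = 19.5 km × (3292 − 2700) / 2700 = 4.28 km.

4.28 km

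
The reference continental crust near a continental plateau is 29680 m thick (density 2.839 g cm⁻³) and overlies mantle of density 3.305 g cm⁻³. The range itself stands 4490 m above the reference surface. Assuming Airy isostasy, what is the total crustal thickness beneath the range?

61500 m

Root depth r = h ρ_c / (ρ_m − ρ_c) = 4490 m × 2.839 / 0.466 = 27350 m.
Total thickness = T + h + r = 29680 m + 4490 m + 27350 m = 61500 m.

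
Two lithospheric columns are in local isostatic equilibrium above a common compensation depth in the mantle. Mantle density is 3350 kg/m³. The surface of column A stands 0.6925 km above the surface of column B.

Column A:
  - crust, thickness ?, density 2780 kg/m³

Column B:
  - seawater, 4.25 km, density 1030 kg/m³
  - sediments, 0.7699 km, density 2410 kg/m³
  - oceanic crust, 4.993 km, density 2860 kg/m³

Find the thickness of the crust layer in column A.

Take the compensation level at the base of the deeper column (depth z_c below the surface of column A) and equate Σ ρ_i t_i down to z_c; mantle fills any gap and the z_c terms cancel.
Column A: x×2780 + (z_c − 0 − x)×3350
Column B: 0.6925×0 + 4.25×1030 + 0.7699×2410 + 4.993×2860 + (z_c − 0.6925 − 10.0129)×3350
The z_c×3350 term appears on both sides and cancels. Collect the known terms of each column as K = Σ(ρt)_known − 3350 × (depth of known layers): K_A = 0 − 3350×0 = 0; K_B = 20512.939 − 3350×(0.6925 + 10.0129) = −15350.151.
Balance: K_A − x×(3350 − 2780) = K_B, so x = (K_A − K_B)/(3350 − 2780) = 15350.2/570 = 26.9 km.

26.9 km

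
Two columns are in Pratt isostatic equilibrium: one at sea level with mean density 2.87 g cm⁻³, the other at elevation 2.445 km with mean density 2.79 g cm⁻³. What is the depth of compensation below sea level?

85.3 km

ρ_ref D = ρ (D + h) → D (ρ_ref − ρ) = ρ h.
D = ρ h/(ρ_ref − ρ) = 2.79 × 2.445 km/(2.87 − 2.79) = 85.3 km.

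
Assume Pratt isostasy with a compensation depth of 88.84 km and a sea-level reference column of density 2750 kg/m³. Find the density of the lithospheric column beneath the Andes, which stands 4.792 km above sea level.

2610 kg/m³

Pratt balance: ρ_ref D = ρ (D + h).
ρ = ρ_ref D/(D + h) = 2750 × 88.84 km/(88.84 km + 4.792 km) = 2610 kg/m³.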